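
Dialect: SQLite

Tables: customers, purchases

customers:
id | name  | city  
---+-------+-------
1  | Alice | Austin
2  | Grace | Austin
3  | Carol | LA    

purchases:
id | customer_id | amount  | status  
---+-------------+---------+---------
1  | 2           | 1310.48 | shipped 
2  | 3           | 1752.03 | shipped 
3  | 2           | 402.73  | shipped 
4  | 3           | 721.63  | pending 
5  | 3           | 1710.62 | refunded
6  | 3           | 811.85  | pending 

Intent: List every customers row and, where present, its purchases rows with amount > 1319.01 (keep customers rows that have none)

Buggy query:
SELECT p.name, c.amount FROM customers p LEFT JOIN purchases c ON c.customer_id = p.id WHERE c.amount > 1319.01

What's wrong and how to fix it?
Bug: Filtering c.amount in WHERE discards the NULL rows produced by LEFT JOIN, turning it into an inner join

Fix: Put 'c.amount > 1319.01' in the JOIN's ON clause instead of WHERE

Corrected query:
SELECT p.name, c.amount FROM customers p LEFT JOIN purchases c ON c.customer_id = p.id AND c.amount > 1319.01

Result:
name  | amount 
------+--------
Alice | NULL   
Grace | NULL   
Carol | 1710.62
Carol | 1752.03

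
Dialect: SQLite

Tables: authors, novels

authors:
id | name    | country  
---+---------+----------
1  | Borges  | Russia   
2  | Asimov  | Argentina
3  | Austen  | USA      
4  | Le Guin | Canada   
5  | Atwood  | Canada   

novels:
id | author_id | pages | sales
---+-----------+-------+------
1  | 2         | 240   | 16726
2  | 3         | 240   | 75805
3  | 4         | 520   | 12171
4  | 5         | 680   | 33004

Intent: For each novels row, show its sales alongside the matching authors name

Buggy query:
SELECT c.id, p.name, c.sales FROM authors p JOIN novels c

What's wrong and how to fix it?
Bug: JOIN with no ON clause produces a cartesian product; every novels row pairs with every authors row

Fix: Add ON c.author_id = p.id to the JOIN

Corrected query:
SELECT c.id, p.name, c.sales FROM authors p JOIN novels c ON c.author_id = p.id

Result:
id | name    | sales
---+---------+------
1  | Asimov  | 16726
2  | Austen  | 75805
3  | Le Guin | 12171
4  | Atwood  | 33004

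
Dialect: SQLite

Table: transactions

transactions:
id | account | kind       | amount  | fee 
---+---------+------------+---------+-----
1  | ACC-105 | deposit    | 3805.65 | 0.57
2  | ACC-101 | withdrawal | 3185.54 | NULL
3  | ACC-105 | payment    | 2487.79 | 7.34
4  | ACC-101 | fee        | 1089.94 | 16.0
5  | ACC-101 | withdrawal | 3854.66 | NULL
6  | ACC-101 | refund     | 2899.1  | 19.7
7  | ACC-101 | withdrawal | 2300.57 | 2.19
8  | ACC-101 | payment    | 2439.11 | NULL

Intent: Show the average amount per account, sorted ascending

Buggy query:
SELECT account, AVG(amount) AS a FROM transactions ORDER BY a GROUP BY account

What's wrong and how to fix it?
Bug: GROUP BY must precede ORDER BY

Fix: Move ORDER BY to the end, after GROUP BY

Corrected query:
SELECT account, AVG(amount) AS a FROM transactions GROUP BY account ORDER BY a

Result:
account | a          
--------+------------
ACC-101 | 2628.153333
ACC-105 | 3146.72    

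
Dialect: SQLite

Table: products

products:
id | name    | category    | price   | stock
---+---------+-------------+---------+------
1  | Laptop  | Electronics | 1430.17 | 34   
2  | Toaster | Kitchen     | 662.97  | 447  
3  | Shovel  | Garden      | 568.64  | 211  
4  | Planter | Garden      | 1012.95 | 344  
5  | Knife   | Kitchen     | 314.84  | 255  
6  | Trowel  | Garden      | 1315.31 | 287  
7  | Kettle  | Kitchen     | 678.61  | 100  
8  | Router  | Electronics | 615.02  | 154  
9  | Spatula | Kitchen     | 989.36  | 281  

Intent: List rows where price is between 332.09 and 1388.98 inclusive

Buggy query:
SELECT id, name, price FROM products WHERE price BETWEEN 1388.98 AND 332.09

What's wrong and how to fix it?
Bug: The bounds are reversed; BETWEEN a AND b requires a <= b to match anything

Fix: Swap the bounds so the smaller value comes first

Corrected query:
SELECT id, name, price FROM products WHERE price BETWEEN 332.09 AND 1388.98

Result:
id | name    | price  
---+---------+--------
2  | Toaster | 662.97 
3  | Shovel  | 568.64 
4  | Planter | 1012.95
6  | Trowel  | 1315.31
7  | Kettle  | 678.61 
8  | Router  | 615.02 
9  | Spatula | 989.36 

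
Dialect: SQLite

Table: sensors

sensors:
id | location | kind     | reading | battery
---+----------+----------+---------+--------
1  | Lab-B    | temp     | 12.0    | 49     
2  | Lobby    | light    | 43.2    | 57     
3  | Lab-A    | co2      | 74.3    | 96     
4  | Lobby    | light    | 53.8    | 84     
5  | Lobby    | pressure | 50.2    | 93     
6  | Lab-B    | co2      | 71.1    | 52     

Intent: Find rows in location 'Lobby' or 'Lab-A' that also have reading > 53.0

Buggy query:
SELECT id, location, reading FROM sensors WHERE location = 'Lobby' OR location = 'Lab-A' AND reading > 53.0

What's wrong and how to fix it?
Bug: AND binds tighter than OR, so this parses as location = 'Lobby' OR (location = 'Lab-A' AND reading > 53.0)

Fix: Add parentheses around the OR so the AND applies to both alternatives

Corrected query:
SELECT id, location, reading FROM sensors WHERE (location = 'Lobby' OR location = 'Lab-A') AND reading > 53.0

Result:
id | location | reading
---+----------+--------
3  | Lab-A    | 74.3   
4  | Lobby    | 53.8   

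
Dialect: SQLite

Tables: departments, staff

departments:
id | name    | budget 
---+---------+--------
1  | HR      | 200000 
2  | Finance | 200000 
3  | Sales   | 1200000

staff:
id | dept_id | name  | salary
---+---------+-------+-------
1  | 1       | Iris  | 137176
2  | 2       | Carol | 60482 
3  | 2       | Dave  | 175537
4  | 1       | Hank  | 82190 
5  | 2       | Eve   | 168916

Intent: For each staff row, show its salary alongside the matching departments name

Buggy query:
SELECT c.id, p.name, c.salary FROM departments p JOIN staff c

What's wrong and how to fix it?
Bug: JOIN with no ON clause produces a cartesian product; every staff row pairs with every departments row

Fix: Specify the join condition linking the foreign key to the parent id

Corrected query:
SELECT c.id, p.name, c.salary FROM departments p JOIN staff c ON c.dept_id = p.id

Result:
id | name    | salary
---+---------+-------
1  | HR      | 137176
2  | Finance | 60482 
3  | Finance | 175537
4  | HR      | 82190 
5  | Finance | 168916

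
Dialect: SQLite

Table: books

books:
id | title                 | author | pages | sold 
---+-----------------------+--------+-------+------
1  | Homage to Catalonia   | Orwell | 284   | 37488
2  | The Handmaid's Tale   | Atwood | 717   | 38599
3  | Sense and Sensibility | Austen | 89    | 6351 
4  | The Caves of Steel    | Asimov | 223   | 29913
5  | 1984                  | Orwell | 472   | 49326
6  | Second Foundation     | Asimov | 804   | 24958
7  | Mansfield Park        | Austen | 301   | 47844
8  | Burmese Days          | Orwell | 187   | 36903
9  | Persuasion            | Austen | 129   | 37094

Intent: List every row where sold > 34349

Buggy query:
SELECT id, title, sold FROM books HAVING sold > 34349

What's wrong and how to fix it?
Bug: This is a non-aggregate query (no GROUP BY, no aggregates), so in SQLite the HAVING clause is invalid here; a row-level condition belongs in WHERE

Fix: Replace HAVING with WHERE since the condition applies to individual rows

Corrected query:
SELECT id, title, sold FROM books WHERE sold > 34349

Result:
id | title               | sold 
---+---------------------+------
1  | Homage to Catalonia | 37488
2  | The Handmaid's Tale | 38599
5  | 1984                | 49326
7  | Mansfield Park      | 47844
8  | Burmese Days        | 36903
9  | Persuasion          | 37094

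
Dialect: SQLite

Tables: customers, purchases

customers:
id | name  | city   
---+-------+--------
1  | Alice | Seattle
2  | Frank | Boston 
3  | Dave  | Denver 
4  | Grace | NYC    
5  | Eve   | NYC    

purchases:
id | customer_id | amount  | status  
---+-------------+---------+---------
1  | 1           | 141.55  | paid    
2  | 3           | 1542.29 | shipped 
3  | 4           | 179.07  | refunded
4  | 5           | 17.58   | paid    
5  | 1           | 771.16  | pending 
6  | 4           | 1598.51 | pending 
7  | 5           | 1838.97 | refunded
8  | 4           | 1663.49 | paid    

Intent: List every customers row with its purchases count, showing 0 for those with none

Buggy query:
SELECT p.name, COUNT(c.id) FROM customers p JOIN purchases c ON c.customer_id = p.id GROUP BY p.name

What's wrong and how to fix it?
Bug: INNER JOIN drops customers rows that have no matching purchases rows

Fix: Use LEFT JOIN so parents without children still appear (COUNT(c.id) gives 0)

Corrected query:
SELECT p.name, COUNT(c.id) FROM customers p LEFT JOIN purchases c ON c.customer_id = p.id GROUP BY p.name

Result:
name  | COUNT(c.id)
------+------------
Alice | 2          
Dave  | 1          
Eve   | 2          
Frank | 0          
Grace | 3          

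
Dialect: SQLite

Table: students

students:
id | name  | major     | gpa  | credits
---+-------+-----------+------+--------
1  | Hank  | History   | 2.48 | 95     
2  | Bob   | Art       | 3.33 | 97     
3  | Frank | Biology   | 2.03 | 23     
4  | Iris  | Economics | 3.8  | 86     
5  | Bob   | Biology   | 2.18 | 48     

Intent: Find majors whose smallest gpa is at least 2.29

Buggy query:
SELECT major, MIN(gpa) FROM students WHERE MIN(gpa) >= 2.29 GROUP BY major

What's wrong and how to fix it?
Bug: Aggregates like MIN are computed per group after WHERE runs

Fix: Replace WHERE with HAVING after the GROUP BY

Corrected query:
SELECT major, MIN(gpa) FROM students GROUP BY major HAVING MIN(gpa) >= 2.29

Result:
major     | MIN(gpa)
----------+---------
Art       | 3.33    
Economics | 3.8     
History   | 2.48    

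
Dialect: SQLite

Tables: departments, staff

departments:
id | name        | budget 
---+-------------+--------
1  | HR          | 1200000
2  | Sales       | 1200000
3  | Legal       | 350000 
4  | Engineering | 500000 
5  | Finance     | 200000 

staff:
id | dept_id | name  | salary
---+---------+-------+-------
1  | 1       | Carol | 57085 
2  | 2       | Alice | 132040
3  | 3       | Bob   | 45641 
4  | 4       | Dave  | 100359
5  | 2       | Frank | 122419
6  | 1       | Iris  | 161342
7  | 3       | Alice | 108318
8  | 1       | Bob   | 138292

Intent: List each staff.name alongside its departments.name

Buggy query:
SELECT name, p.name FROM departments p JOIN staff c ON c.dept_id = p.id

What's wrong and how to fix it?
Bug: Both tables have a 'name' column; the unqualified reference is ambiguous

Fix: Prefix ambiguous columns with the table alias

Corrected query:
SELECT c.name, p.name FROM departments p JOIN staff c ON c.dept_id = p.id

Result:
name  | name       
------+------------
Carol | HR         
Alice | Sales      
Bob   | Legal      
Dave  | Engineering
Frank | Sales      
Iris  | HR         
Alice | Legal      
Bob   | HR         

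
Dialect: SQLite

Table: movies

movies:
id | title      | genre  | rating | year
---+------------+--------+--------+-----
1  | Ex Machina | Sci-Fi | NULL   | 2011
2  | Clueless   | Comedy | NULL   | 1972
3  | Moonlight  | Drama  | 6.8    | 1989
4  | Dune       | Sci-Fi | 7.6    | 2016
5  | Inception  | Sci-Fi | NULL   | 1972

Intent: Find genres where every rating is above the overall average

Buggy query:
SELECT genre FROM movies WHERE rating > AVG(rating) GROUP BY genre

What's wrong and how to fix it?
Bug: WHERE evaluates per row before aggregation, so AVG() is unavailable

Fix: Compute the overall average in a scalar subquery and compare each group's MIN against it in HAVING

Corrected query:
SELECT genre FROM movies GROUP BY genre HAVING MIN(rating) > (SELECT AVG(rating) FROM movies)

Result:
genre 
------
Sci-Fi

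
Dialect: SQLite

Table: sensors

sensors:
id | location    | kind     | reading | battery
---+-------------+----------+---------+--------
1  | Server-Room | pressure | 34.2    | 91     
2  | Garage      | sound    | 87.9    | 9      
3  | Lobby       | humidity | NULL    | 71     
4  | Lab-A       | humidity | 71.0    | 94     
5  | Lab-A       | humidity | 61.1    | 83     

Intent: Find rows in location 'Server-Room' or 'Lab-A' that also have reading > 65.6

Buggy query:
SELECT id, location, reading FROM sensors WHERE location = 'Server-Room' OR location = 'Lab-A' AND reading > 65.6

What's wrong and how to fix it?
Bug: AND binds tighter than OR, so this parses as location = 'Server-Room' OR (location = 'Lab-A' AND reading > 65.6)

Fix: Group the OR with parentheses (or use IN), then AND the threshold

Corrected query:
SELECT id, location, reading FROM sensors WHERE (location = 'Server-Room' OR location = 'Lab-A') AND reading > 65.6

Result:
id | location | reading
---+----------+--------
4  | Lab-A    | 71     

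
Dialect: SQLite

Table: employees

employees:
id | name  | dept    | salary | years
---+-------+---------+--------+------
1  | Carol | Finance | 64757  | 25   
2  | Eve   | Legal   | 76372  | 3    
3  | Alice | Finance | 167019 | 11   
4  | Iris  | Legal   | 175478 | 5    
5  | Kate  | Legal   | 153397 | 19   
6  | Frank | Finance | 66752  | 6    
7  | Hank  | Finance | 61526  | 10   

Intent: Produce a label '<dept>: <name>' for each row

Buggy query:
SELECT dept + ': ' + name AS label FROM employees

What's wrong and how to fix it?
Bug: SQLite uses || for string concatenation; + coerces text to numbers (yielding 0)

Fix: Replace + with || to concatenate text

Corrected query:
SELECT dept || ': ' || name AS label FROM employees

Result:
label         
--------------
Finance: Carol
Legal: Eve    
Finance: Alice
Legal: Iris   
Legal: Kate   
Finance: Frank
Finance: Hank 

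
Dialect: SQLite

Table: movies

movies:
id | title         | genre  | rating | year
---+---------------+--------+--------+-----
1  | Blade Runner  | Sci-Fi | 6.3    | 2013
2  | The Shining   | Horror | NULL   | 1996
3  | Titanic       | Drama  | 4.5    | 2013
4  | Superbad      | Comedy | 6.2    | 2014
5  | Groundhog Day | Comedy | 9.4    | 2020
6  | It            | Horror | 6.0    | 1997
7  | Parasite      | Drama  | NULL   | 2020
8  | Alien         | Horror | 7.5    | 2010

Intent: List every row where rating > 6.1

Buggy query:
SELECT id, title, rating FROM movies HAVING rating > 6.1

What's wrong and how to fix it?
Bug: HAVING filters the output of aggregation, but this query has no GROUP BY and no aggregate functions, so SQLite rejects it (HAVING clause on a non-aggregate query); the condition here is per row

Fix: Use WHERE for row-level filtering

Corrected query:
SELECT id, title, rating FROM movies WHERE rating > 6.1

Result:
id | title         | rating
---+---------------+-------
1  | Blade Runner  | 6.3   
4  | Superbad      | 6.2   
5  | Groundhog Day | 9.4   
8  | Alien         | 7.5   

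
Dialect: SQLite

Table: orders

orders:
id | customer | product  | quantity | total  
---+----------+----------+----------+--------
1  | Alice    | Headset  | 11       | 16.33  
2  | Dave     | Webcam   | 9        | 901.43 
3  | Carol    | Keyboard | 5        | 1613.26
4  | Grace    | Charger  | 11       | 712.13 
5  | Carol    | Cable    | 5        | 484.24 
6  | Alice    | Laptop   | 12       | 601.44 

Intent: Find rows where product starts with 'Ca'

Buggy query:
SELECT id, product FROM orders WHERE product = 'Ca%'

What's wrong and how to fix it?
Bug: Wildcards only work with LIKE; '=' treats '%' as a literal character

Fix: Replace '=' with LIKE so 'Ca%' is treated as a pattern

Corrected query:
SELECT id, product FROM orders WHERE product LIKE 'Ca%'

Result:
id | product
---+--------
5  | Cable  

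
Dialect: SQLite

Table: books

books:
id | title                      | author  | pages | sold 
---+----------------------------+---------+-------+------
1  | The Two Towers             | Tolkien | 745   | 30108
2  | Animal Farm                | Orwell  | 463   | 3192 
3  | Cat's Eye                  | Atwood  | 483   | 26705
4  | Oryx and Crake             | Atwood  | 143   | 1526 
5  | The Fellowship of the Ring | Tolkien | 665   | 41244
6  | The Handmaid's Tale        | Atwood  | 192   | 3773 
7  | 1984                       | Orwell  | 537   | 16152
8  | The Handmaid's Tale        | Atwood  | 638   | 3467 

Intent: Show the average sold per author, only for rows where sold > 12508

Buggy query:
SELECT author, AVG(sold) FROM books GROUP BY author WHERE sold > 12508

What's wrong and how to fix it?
Bug: Row-level WHERE must come before GROUP BY in the clause order

Fix: Place WHERE between FROM and GROUP BY

Corrected query:
SELECT author, AVG(sold) FROM books WHERE sold > 12508 GROUP BY author

Result:
author  | AVG(sold)
--------+----------
Atwood  | 26705    
Orwell  | 16152    
Tolkien | 35676    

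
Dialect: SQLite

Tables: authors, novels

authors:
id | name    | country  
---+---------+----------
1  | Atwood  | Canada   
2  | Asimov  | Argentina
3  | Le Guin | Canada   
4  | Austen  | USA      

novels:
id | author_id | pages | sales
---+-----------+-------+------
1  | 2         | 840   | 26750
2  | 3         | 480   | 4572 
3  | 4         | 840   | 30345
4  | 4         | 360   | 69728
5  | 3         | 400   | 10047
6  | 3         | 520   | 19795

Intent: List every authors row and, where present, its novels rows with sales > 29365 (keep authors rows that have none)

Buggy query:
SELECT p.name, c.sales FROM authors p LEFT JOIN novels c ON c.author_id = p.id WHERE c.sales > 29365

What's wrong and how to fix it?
Bug: A WHERE condition on the right-hand table after LEFT JOIN drops unmatched parents

Fix: Put 'c.sales > 29365' in the JOIN's ON clause instead of WHERE

Corrected query:
SELECT p.name, c.sales FROM authors p LEFT JOIN novels c ON c.author_id = p.id AND c.sales > 29365

Result:
name    | sales
--------+------
Atwood  | NULL 
Asimov  | NULL 
Le Guin | NULL 
Austen  | 30345
Austen  | 69728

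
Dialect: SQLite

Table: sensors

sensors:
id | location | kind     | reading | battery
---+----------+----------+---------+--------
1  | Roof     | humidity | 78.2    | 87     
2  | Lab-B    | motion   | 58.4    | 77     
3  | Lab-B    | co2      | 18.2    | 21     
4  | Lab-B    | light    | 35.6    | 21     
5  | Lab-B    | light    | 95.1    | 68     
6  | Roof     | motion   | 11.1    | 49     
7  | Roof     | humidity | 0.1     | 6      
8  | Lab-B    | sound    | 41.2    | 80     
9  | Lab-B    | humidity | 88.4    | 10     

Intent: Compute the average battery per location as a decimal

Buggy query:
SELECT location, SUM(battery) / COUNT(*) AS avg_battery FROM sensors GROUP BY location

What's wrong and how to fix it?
Bug: SUM(battery) and COUNT(*) are both integers; the division truncates the fractional part

Fix: Cast one side to REAL so the division keeps the fractional part

Corrected query:
SELECT location, SUM(battery) * 1.0 / COUNT(*) AS avg_battery FROM sensors GROUP BY location

Result:
location | avg_battery
---------+------------
Lab-B    | 46.166667  
Roof     | 47.333333  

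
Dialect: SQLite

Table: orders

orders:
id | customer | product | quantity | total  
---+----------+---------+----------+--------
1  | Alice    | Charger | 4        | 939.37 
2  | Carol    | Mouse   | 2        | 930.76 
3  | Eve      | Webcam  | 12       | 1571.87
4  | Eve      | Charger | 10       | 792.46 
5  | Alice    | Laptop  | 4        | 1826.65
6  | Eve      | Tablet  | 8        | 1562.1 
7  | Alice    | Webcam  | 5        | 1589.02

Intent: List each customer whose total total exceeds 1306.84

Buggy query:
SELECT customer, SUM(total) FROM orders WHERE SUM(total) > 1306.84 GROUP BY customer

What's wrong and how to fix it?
Bug: SUM(total) is an aggregate, but WHERE filters rows before aggregation

Fix: Use HAVING (which filters groups after aggregation) instead of WHERE

Corrected query:
SELECT customer, SUM(total) FROM orders GROUP BY customer HAVING SUM(total) > 1306.84

Result:
customer | SUM(total)
---------+-----------
Alice    | 4355.04   
Eve      | 3926.43   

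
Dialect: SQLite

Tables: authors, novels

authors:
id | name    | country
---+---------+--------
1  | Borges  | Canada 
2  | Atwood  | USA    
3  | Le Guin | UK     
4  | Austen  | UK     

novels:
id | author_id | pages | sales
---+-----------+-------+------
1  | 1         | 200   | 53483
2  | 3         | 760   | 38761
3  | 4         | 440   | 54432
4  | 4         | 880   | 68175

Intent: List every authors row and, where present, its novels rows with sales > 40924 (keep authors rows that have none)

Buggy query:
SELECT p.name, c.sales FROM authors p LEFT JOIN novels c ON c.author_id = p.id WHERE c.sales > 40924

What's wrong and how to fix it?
Bug: Filtering c.sales in WHERE discards the NULL rows produced by LEFT JOIN, turning it into an inner join

Fix: Move the right-table condition into the ON clause so unmatched parents are kept

Corrected query:
SELECT p.name, c.sales FROM authors p LEFT JOIN novels c ON c.author_id = p.id AND c.sales > 40924

Result:
name    | sales
--------+------
Borges  | 53483
Atwood  | NULL 
Le Guin | NULL 
Austen  | 54432
Austen  | 68175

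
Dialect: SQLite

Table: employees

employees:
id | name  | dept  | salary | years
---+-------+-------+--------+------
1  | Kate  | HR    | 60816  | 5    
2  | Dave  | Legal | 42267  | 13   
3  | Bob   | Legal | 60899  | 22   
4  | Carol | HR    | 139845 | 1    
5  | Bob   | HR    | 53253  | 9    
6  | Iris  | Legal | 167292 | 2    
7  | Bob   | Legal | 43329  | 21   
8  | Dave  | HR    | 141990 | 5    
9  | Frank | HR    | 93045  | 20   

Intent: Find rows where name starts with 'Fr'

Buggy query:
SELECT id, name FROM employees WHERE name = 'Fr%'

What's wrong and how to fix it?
Bug: '=' compares the literal string including the % character; pattern matching needs LIKE

Fix: Replace '=' with LIKE so 'Fr%' is treated as a pattern

Corrected query:
SELECT id, name FROM employees WHERE name LIKE 'Fr%'

Result:
id | name 
---+------
9  | Frank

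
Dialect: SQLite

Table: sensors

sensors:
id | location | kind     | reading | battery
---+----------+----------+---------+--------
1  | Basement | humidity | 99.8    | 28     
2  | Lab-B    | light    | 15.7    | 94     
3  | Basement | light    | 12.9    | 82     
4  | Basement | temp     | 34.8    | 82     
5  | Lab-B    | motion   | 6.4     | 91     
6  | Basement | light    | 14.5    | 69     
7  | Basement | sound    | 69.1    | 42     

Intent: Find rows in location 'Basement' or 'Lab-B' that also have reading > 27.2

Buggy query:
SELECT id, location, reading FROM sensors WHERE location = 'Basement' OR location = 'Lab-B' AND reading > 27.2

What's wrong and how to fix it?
Bug: Without parentheses, AND is evaluated before OR, so the reading filter only applies to the 'Lab-B' branch

Fix: Add parentheses around the OR so the AND applies to both alternatives

Corrected query:
SELECT id, location, reading FROM sensors WHERE (location = 'Basement' OR location = 'Lab-B') AND reading > 27.2

Result:
id | location | reading
---+----------+--------
1  | Basement | 99.8   
4  | Basement | 34.8   
7  | Basement | 69.1   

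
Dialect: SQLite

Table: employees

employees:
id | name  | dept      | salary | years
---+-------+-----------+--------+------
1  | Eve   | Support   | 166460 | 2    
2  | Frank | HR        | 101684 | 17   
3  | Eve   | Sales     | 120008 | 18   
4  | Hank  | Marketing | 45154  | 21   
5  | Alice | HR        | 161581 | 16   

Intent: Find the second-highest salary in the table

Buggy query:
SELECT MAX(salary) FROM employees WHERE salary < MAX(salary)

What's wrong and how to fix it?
Bug: MAX(salary) on the right of the comparison is an aggregate-in-WHERE error

Fix: Put the inner MAX in a scalar subquery

Corrected query:
SELECT MAX(salary) FROM employees WHERE salary < (SELECT MAX(salary) FROM employees)

Result:
MAX(salary)
-----------
161581     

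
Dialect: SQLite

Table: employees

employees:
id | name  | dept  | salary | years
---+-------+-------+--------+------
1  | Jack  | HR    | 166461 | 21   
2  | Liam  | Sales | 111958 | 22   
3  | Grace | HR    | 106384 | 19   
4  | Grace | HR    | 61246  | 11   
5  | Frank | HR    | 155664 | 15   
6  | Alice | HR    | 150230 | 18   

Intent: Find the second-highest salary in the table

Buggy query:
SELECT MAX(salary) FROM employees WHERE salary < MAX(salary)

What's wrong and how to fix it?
Bug: MAX(salary) on the right of the comparison is an aggregate-in-WHERE error

Fix: Compute the overall MAX in a subquery, then take MAX of rows below it

Corrected query:
SELECT MAX(salary) FROM employees WHERE salary < (SELECT MAX(salary) FROM employees)

Result:
MAX(salary)
-----------
155664     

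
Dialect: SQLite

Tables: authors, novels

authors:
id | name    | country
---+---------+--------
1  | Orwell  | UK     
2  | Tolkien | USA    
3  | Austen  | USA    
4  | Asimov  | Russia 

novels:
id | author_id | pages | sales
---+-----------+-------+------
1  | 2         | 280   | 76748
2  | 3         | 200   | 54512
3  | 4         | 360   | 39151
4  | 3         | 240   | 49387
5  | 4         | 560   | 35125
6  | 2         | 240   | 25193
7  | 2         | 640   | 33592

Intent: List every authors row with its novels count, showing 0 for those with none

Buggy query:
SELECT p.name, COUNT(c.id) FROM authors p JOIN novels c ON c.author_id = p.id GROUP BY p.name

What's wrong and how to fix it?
Bug: An inner join excludes parents with zero children

Fix: Switch to LEFT JOIN to retain unmatched parent rows

Corrected query:
SELECT p.name, COUNT(c.id) FROM authors p LEFT JOIN novels c ON c.author_id = p.id GROUP BY p.name

Result:
name    | COUNT(c.id)
--------+------------
Asimov  | 2          
Austen  | 2          
Orwell  | 0          
Tolkien | 3          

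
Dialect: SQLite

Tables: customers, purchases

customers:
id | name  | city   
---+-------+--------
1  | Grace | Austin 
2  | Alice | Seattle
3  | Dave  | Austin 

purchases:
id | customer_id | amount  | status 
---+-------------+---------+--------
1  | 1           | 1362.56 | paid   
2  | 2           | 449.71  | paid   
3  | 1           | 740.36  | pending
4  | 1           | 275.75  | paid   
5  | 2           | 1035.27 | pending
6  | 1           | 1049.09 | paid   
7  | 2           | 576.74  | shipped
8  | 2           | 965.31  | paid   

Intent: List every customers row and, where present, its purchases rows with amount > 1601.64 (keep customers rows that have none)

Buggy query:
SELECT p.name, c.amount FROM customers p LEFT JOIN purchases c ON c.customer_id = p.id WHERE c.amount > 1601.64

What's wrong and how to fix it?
Bug: A WHERE condition on the right-hand table after LEFT JOIN drops unmatched parents

Fix: Move the right-table condition into the ON clause so unmatched parents are kept

Corrected query:
SELECT p.name, c.amount FROM customers p LEFT JOIN purchases c ON c.customer_id = p.id AND c.amount > 1601.64

Result:
name  | amount
------+-------
Grace | NULL  
Alice | NULL  
Dave  | NULL  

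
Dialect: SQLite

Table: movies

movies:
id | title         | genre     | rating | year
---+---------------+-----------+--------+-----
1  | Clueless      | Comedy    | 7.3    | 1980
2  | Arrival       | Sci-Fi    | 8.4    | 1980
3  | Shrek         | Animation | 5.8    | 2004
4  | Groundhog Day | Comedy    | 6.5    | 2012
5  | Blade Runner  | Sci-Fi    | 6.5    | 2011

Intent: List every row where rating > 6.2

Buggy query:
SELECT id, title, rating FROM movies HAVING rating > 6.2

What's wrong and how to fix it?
Bug: This is a non-aggregate query (no GROUP BY, no aggregates), so in SQLite the HAVING clause is invalid here; a row-level condition belongs in WHERE

Fix: Replace HAVING with WHERE since the condition applies to individual rows

Corrected query:
SELECT id, title, rating FROM movies WHERE rating > 6.2

Result:
id | title         | rating
---+---------------+-------
1  | Clueless      | 7.3   
2  | Arrival       | 8.4   
4  | Groundhog Day | 6.5   
5  | Blade Runner  | 6.5   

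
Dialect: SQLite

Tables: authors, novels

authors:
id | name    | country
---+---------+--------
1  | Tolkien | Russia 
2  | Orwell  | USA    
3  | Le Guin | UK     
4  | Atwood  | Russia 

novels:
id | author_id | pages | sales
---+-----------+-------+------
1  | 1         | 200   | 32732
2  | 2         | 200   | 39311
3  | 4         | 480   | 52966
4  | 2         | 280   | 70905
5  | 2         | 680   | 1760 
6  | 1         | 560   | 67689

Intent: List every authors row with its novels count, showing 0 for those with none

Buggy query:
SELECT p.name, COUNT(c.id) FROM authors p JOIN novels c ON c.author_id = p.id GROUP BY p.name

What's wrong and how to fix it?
Bug: INNER JOIN drops authors rows that have no matching novels rows

Fix: Switch to LEFT JOIN to retain unmatched parent rows

Corrected query:
SELECT p.name, COUNT(c.id) FROM authors p LEFT JOIN novels c ON c.author_id = p.id GROUP BY p.name

Result:
name    | COUNT(c.id)
--------+------------
Atwood  | 1          
Le Guin | 0          
Orwell  | 3          
Tolkien | 2          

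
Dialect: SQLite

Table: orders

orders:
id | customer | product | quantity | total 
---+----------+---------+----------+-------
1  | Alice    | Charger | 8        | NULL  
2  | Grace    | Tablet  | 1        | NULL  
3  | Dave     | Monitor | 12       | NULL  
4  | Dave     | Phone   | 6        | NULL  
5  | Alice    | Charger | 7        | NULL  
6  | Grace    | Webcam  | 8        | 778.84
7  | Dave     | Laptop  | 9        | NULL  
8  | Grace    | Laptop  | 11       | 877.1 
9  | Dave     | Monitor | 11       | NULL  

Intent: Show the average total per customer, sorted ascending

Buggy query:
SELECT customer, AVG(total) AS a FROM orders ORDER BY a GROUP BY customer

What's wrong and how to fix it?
Bug: GROUP BY must precede ORDER BY

Fix: Reorder: SELECT … FROM … GROUP BY … ORDER BY …

Corrected query:
SELECT customer, AVG(total) AS a FROM orders GROUP BY customer ORDER BY a

Result:
customer | a     
---------+-------
Alice    | NULL  
Dave     | NULL  
Grace    | 827.97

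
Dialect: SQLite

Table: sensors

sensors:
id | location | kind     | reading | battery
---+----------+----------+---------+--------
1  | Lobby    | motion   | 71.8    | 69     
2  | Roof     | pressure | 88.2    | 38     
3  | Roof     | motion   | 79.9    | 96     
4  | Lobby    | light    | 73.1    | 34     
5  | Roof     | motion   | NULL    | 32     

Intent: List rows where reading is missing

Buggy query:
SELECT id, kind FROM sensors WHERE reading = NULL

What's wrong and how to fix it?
Bug: '= NULL' is always unknown in SQL three-valued logic, so no rows match

Fix: Replace '= NULL' with 'IS NULL'

Corrected query:
SELECT id, kind FROM sensors WHERE reading IS NULL

Result:
id | kind  
---+-------
5  | motion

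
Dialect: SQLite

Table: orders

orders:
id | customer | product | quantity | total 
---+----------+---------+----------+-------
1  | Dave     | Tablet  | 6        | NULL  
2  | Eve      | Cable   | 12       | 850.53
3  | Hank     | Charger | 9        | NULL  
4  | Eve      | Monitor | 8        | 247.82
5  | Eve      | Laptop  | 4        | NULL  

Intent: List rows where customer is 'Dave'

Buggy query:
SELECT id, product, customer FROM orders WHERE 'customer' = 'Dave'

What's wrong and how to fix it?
Bug: Single quotes denote string literals in SQL; the column name is being compared as a constant string

Fix: Remove the quotes around the column name (or use double quotes for an identifier)

Corrected query:
SELECT id, product, customer FROM orders WHERE customer = 'Dave'

Result:
id | product | customer
---+---------+---------
1  | Tablet  | Dave    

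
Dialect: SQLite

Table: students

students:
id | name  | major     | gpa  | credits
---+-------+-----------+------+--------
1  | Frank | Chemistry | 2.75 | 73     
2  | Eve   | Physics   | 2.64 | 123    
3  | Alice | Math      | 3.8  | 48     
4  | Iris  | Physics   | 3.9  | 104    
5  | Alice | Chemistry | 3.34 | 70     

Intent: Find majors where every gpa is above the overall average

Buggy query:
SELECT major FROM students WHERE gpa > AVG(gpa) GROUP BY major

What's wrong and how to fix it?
Bug: WHERE evaluates per row before aggregation, so AVG() is unavailable

Fix: Compute the overall average in a scalar subquery and compare each group's MIN against it in HAVING

Corrected query:
SELECT major FROM students GROUP BY major HAVING MIN(gpa) > (SELECT AVG(gpa) FROM students)

Result:
major
-----
Math 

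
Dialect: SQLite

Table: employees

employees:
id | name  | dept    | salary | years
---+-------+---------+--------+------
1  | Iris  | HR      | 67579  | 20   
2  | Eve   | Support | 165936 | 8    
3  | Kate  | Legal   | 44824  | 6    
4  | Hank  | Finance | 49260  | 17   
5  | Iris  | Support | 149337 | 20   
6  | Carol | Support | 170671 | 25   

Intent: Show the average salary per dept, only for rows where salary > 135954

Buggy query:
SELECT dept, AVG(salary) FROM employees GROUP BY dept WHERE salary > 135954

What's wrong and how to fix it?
Bug: WHERE cannot follow GROUP BY

Fix: Move the WHERE clause before GROUP BY

Corrected query:
SELECT dept, AVG(salary) FROM employees WHERE salary > 135954 GROUP BY dept

Result:
dept    | AVG(salary)  
--------+--------------
Support | 161981.333333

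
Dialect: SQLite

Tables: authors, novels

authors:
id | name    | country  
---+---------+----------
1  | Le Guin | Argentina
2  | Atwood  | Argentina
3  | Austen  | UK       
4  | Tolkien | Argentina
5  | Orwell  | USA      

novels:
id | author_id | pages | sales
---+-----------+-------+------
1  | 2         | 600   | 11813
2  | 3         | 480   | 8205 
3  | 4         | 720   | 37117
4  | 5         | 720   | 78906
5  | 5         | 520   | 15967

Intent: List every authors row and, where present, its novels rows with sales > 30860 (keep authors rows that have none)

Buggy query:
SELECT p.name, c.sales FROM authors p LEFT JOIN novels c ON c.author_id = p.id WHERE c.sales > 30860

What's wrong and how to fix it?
Bug: A WHERE condition on the right-hand table after LEFT JOIN drops unmatched parents

Fix: Move the right-table condition into the ON clause so unmatched parents are kept

Corrected query:
SELECT p.name, c.sales FROM authors p LEFT JOIN novels c ON c.author_id = p.id AND c.sales > 30860

Result:
name    | sales
--------+------
Le Guin | NULL 
Atwood  | NULL 
Austen  | NULL 
Tolkien | 37117
Orwell  | 78906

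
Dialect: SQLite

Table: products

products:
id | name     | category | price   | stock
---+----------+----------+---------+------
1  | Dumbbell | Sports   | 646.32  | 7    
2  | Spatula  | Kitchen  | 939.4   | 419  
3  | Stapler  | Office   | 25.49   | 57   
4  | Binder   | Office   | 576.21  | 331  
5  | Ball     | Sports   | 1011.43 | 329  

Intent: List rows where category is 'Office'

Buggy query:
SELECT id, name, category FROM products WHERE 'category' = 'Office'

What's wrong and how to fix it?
Bug: 'category' in single quotes is a string literal, not the column; the comparison is literal-vs-literal and never true

Fix: Reference the column as category without single quotes

Corrected query:
SELECT id, name, category FROM products WHERE category = 'Office'

Result:
id | name    | category
---+---------+---------
3  | Stapler | Office  
4  | Binder  | Office  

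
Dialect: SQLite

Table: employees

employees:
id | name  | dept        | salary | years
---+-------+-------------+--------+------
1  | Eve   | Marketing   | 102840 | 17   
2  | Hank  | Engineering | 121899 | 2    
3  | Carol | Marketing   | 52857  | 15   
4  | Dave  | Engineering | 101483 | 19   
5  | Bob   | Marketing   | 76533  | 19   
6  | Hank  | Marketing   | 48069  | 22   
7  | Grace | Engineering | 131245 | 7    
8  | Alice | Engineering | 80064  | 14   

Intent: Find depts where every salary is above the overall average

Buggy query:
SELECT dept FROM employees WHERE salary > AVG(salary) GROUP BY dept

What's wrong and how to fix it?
Bug: AVG() is an aggregate; it can't sit directly in WHERE

Fix: Use a subquery for AVG and a HAVING MIN(...) filter so the condition holds for every row in the group

Corrected query:
SELECT dept FROM employees GROUP BY dept HAVING MIN(salary) > (SELECT AVG(salary) FROM employees)

Result:
(no rows)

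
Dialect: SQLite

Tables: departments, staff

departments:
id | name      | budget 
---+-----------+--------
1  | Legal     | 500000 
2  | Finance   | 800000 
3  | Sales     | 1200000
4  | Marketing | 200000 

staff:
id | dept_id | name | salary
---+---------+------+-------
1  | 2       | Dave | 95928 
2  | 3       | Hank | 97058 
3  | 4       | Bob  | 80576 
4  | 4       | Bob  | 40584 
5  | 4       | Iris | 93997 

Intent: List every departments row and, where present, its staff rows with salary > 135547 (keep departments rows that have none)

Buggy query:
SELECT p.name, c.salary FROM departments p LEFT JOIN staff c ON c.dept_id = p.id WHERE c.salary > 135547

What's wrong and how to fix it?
Bug: A WHERE condition on the right-hand table after LEFT JOIN drops unmatched parents

Fix: Put 'c.salary > 135547' in the JOIN's ON clause instead of WHERE

Corrected query:
SELECT p.name, c.salary FROM departments p LEFT JOIN staff c ON c.dept_id = p.id AND c.salary > 135547

Result:
name      | salary
----------+-------
Legal     | NULL  
Finance   | NULL  
Sales     | NULL  
Marketing | NULL  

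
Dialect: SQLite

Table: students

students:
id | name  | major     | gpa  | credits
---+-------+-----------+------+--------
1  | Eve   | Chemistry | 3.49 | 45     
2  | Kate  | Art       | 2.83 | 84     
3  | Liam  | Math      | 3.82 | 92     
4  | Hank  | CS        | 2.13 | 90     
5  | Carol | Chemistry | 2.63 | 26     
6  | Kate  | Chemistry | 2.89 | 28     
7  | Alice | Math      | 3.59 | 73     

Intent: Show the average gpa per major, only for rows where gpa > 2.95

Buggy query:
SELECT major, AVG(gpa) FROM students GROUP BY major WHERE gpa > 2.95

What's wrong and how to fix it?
Bug: Row-level WHERE must come before GROUP BY in the clause order

Fix: Place WHERE between FROM and GROUP BY

Corrected query:
SELECT major, AVG(gpa) FROM students WHERE gpa > 2.95 GROUP BY major

Result:
major     | AVG(gpa)
----------+---------
Chemistry | 3.49    
Math      | 3.705   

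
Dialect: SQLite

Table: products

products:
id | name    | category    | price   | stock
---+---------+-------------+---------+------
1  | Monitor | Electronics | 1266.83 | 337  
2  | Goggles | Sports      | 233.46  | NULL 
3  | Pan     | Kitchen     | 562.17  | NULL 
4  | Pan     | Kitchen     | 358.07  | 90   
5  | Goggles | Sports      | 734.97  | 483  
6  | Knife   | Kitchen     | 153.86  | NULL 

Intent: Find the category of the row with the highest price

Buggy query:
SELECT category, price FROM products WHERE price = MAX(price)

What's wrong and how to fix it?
Bug: WHERE is evaluated per row; an aggregate over the whole table isn't defined there

Fix: Use a subquery: WHERE price = (SELECT MAX(price) FROM products)

Corrected query:
SELECT category, price FROM products WHERE price = (SELECT MAX(price) FROM products)

Result:
category    | price  
------------+--------
Electronics | 1266.83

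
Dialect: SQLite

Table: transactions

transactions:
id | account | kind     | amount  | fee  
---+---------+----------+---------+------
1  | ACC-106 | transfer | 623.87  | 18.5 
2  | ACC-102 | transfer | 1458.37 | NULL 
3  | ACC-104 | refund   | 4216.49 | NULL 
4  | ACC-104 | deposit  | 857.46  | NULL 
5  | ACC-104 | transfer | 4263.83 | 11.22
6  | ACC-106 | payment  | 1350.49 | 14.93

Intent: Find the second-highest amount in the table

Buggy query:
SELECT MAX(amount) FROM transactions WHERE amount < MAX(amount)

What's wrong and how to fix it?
Bug: The inner MAX is an aggregate inside WHERE, which is not allowed

Fix: Compute the overall MAX in a subquery, then take MAX of rows below it

Corrected query:
SELECT MAX(amount) FROM transactions WHERE amount < (SELECT MAX(amount) FROM transactions)

Result:
MAX(amount)
-----------
4216.49    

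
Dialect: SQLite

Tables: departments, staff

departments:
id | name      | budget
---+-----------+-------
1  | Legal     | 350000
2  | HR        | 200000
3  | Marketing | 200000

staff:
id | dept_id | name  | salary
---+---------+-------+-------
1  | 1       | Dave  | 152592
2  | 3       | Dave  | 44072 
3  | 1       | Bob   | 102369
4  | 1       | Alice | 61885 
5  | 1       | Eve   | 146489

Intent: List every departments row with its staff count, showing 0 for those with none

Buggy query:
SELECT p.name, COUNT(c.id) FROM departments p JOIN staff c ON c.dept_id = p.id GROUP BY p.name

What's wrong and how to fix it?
Bug: INNER JOIN drops departments rows that have no matching staff rows

Fix: Switch to LEFT JOIN to retain unmatched parent rows

Corrected query:
SELECT p.name, COUNT(c.id) FROM departments p LEFT JOIN staff c ON c.dept_id = p.id GROUP BY p.name

Result:
name      | COUNT(c.id)
----------+------------
HR        | 0          
Legal     | 4          
Marketing | 1          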